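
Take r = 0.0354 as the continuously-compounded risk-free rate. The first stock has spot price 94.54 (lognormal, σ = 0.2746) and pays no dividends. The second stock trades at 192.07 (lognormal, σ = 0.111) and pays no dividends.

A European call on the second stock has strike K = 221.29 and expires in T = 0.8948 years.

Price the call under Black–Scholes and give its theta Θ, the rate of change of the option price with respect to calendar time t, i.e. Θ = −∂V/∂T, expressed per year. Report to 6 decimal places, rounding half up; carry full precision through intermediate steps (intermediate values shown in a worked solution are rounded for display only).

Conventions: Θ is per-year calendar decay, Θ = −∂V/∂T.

price = 1.620349
Θ = -3.772073

σ√T = 0.111·√0.8948 = 0.104999
d₁ = (ln(S/K) + (r+σ²/2)T) / (σ√T) = (ln(192.07/221.29) + (0.0354+0.111²/2)·0.8948) / 0.104999 = (-0.141614 + 0.037188) / 0.104999 = -0.994539
d₂ = d₁ − σ√T = -0.994539 − 0.104999 = -1.099539
e^{−rT} = 0.968821
N(d₁) = 0.159980,  N(d₂) = 0.135767
Call price V = S·N(d₁) − K·e^{−rT}·N(d₂) = 30.727391 − 29.107042 = 1.620349
φ(d₁) = (1/√(2π))·e^{−d₁²/2} = 0.243292
Θ = −S·φ(d₁)·σ/(2√T) − r·K·e^{−rT}·N(d₂) = −2.741684 − 1.030389 = -3.772073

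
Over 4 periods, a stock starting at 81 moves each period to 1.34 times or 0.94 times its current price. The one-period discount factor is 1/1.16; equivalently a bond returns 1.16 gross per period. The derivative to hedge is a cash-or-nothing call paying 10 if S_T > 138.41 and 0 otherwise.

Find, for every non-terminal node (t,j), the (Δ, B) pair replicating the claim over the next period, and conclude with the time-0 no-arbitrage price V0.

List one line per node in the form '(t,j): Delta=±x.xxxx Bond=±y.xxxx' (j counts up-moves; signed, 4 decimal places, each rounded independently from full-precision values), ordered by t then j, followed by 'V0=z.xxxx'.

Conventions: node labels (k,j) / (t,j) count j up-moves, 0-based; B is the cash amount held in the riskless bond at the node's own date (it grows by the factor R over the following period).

(0,0): Delta=0.0807 Bond=-4.3814
(1,0): Delta=0.0738 Bond=-4.5543
(1,1): Delta=0.0847 Bond=-5.5145
(2,0): Delta=0.0000 Bond=0.0000
(2,1): Delta=0.1162 Bond=-9.6054
(2,2): Delta=0.0667 Bond=-3.7716
(3,0): Delta=0.0000 Bond=0.0000
(3,1): Delta=0.0000 Bond=0.0000
(3,2): Delta=0.1829 Bond=-20.2586
(3,3): Delta=0.0000 Bond=8.6207
V0=2.1594

Risk-neutral probability p* = (R−d)/(u−d) = (1.16−0.94)/(1.34−0.94) = 0.5500.
Terminal payoffs: V(4,0)=0.0000, V(4,1)=0.0000, V(4,2)=0.0000, V(4,3)=10.0000, V(4,4)=10.0000
(3,0): S=67.2773. Δ = (V_up−V_dn)/(S_up−S_dn) = (0.0000−0.0000)/(90.1516−63.2407) = 0.0000. V = [p*·0.0000 + (1−p*)·0.0000]/1.16 = 0.0000. B = V − Δ·S = 0.0000.
(3,1): S=95.9059. Δ = (V_up−V_dn)/(S_up−S_dn) = (0.0000−0.0000)/(128.5140−90.1516) = 0.0000. V = [p*·0.0000 + (1−p*)·0.0000]/1.16 = 0.0000. B = V − Δ·S = 0.0000.
(3,2): S=136.7170. Δ = (V_up−V_dn)/(S_up−S_dn) = (10.0000−0.0000)/(183.2008−128.5140) = 0.1829. V = [p*·10.0000 + (1−p*)·0.0000]/1.16 = 4.7414. B = V − Δ·S = -20.2586.
(3,3): S=194.8944. Δ = (V_up−V_dn)/(S_up−S_dn) = (10.0000−10.0000)/(261.1585−183.2008) = 0.0000. V = [p*·10.0000 + (1−p*)·10.0000]/1.16 = 8.6207. B = V − Δ·S = 8.6207.
(2,0): S=71.5716. Δ = (V_up−V_dn)/(S_up−S_dn) = (0.0000−0.0000)/(95.9059−67.2773) = 0.0000. V = [p*·0.0000 + (1−p*)·0.0000]/1.16 = 0.0000. B = V − Δ·S = 0.0000.
(2,1): S=102.0276. Δ = (V_up−V_dn)/(S_up−S_dn) = (4.7414−0.0000)/(136.7170−95.9059) = 0.1162. V = [p*·4.7414 + (1−p*)·0.0000]/1.16 = 2.2481. B = V − Δ·S = -9.6054.
(2,2): S=145.4436. Δ = (V_up−V_dn)/(S_up−S_dn) = (8.6207−4.7414)/(194.8944−136.7170) = 0.0667. V = [p*·8.6207 + (1−p*)·4.7414]/1.16 = 5.9267. B = V − Δ·S = -3.7716.
(1,0): S=76.1400. Δ = (V_up−V_dn)/(S_up−S_dn) = (2.2481−0.0000)/(102.0276−71.5716) = 0.0738. V = [p*·2.2481 + (1−p*)·0.0000]/1.16 = 1.0659. B = V − Δ·S = -4.5543.
(1,1): S=108.5400. Δ = (V_up−V_dn)/(S_up−S_dn) = (5.9267−2.2481)/(145.4436−102.0276) = 0.0847. V = [p*·5.9267 + (1−p*)·2.2481]/1.16 = 3.6822. B = V − Δ·S = -5.5145.
(0,0): S=81.0000. Δ = (V_up−V_dn)/(S_up−S_dn) = (3.6822−1.0659)/(108.5400−76.1400) = 0.0807. V = [p*·3.6822 + (1−p*)·1.0659]/1.16 = 2.1594. B = V − Δ·S = -4.3814.
Verification: the root portfolio costs Δ(0,0)·S0 + B(0,0) = 2.1594, matching V0.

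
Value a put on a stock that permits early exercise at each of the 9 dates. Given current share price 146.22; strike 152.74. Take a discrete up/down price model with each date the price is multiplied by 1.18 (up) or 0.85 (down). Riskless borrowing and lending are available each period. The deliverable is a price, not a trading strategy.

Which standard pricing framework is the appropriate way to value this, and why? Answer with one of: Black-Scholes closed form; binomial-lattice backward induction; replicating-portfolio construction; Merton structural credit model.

Key observation: the defining feature is the embedded early-exercise option across 9 discrete dates on the spot-146.22 tree; pricing the strike-152.74 put means working backward with an exercise test at every node.

framework: binomial-lattice backward induction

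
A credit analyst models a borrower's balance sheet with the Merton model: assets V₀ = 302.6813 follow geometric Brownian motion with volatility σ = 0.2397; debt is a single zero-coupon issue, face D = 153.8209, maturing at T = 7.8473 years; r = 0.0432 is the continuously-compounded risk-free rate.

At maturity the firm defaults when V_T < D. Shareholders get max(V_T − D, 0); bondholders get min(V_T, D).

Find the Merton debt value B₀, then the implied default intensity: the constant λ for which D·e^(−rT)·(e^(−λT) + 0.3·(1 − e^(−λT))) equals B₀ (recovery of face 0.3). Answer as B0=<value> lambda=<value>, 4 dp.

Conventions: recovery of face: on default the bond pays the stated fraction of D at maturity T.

B0=106.2537 lambda=0.0057

Equity is a call on the firm's assets struck at D = 153.8209:
d₁ = [ln(V₀/D) + (r + σ²/2)T] / (σ√T)
   = [ln(302.6813/153.8209) + (0.0432 + 0.5·0.2397²)·7.8473] / (0.2397·√7.8473)
   = [0.676891 + 0.564441] / 0.671472 = 1.848672
d₂ = d₁ − σ√T = 1.848672 − 0.671472 = 1.177200
N(d₁) = 0.967747,  N(d₂) = 0.880442,  e^(−rT) = 0.712480
E₀ = V₀·N(d₁) − D·e^(−rT)·N(d₂)
   = 302.6813·0.967747 − 153.8209·0.712480·0.880442 = 196.427589
B₀ = V₀ − E₀ = 302.6813 − 196.427589 = 106.253711
e^(−λT) = (B₀·e^(rT)/D − 0.3)/(1 − 0.3) = (106.2537·1.403548/153.8209 − 0.3)/0.7 = 0.95645469
λ = −ln(0.95645469)/7.8473 = 0.005674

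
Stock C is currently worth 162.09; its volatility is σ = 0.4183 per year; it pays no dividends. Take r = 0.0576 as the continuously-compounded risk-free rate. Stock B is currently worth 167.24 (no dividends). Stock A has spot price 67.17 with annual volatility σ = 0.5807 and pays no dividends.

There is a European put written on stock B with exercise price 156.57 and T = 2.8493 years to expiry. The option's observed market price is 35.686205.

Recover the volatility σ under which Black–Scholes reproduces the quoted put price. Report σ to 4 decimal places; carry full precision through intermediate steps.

At σ = 0.5239 the Black–Scholes value reproduces the quote:
σ√T = 0.5239·√2.8493 = 0.884336
d₁ = (ln(S/K) + (r+σ²/2)T) / (σ√T) = (ln(167.24/156.57) + (0.0576+0.5239²/2)·2.8493) / 0.884336 = (0.065927 + 0.555145) / 0.884336 = 0.702303
d₂ = d₁ − σ√T = 0.702303 − 0.884336 = -0.182034
e^{−rT} = 0.848640
N(−d₁) = 0.241245,  N(−d₂) = 0.572222
V = K·e^{−rT}·N(−d₂) − S·N(−d₁) = 76.032054 − 40.345849 = 35.686205 (the observed quote) — the price is monotone increasing in volatility, hence this σ is the only solution

sigma = 0.5239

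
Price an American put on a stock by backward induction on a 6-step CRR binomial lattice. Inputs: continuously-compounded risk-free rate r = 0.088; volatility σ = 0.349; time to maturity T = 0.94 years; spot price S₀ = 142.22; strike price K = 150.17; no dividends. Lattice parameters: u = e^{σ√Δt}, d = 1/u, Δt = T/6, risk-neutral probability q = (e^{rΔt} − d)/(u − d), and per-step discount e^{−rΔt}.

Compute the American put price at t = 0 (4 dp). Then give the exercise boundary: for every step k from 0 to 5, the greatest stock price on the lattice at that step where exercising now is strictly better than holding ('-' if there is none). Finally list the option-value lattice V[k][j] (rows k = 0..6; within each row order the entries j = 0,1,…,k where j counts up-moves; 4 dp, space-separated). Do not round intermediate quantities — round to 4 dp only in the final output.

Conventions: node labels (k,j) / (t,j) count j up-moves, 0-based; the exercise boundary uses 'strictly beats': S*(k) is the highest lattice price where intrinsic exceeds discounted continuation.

price = 19.0754
boundary = - - 107.8886 93.9686 107.8886 123.8705
tree:
19.0754
28.9293 10.3316
42.2814 17.1644 4.1906
56.2014 27.5725 7.8486 0.8670
68.3254 42.2814 14.4964 1.8146 0.0000
78.8851 56.2014 26.2995 3.7982 0.0000 0.0000
88.0824 68.3254 42.2814 7.9500 0.0000 0.0000 0.0000

params: Δt=0.15667 u=1.14813 d=0.87098 q=0.51561 e^(-rΔt)=0.98631
t_6 payoffs: 88.0824 68.3254 42.2814 7.9500 0.0000 0.0000 0.0000
t_5: node(5,0) S=71.2849 payoff=78.8851 vs cont=76.8290 → 78.8851 [stop]  node(5,1) S=93.9686 payoff=56.2014 vs cont=54.1453 → 56.2014 [stop]  node(5,2) S=123.8705 payoff=26.2995 vs cont=24.2433 → 26.2995 [stop]  node(5,3) S=163.2876 payoff=0.0000 vs cont=3.7982 → 3.7982 [wait]  node(5,4) S=215.2478 payoff=0.0000 vs cont=0.0000 → 0.0000 [wait]  node(5,5) S=283.7422 payoff=0.0000 vs cont=0.0000 → 0.0000 [wait]  ⇒ S*(5)=123.8705
t_4: node(4,0) S=81.8446 payoff=68.3254 vs cont=66.2693 → 68.3254 [stop]  node(4,1) S=107.8886 payoff=42.2814 vs cont=40.2253 → 42.2814 [stop]  node(4,2) S=142.2200 payoff=7.9500 vs cont=14.4964 → 14.4964 [wait]  node(4,3) S=187.4761 payoff=0.0000 vs cont=1.8146 → 1.8146 [wait]  node(4,4) S=247.1333 payoff=0.0000 vs cont=0.0000 → 0.0000 [wait]  ⇒ S*(4)=107.8886
t_3: node(3,0) S=93.9686 payoff=56.2014 vs cont=54.1453 → 56.2014 [stop]  node(3,1) S=123.8705 payoff=26.2995 vs cont=27.5725 → 27.5725 [wait]  node(3,2) S=163.2876 payoff=0.0000 vs cont=7.8486 → 7.8486 [wait]  node(3,3) S=215.2478 payoff=0.0000 vs cont=0.8670 → 0.8670 [wait]  ⇒ S*(3)=93.9686
t_2: node(2,0) S=107.8886 payoff=42.2814 vs cont=40.8727 → 42.2814 [stop]  node(2,1) S=142.2200 payoff=7.9500 vs cont=17.1644 → 17.1644 [wait]  node(2,2) S=187.4761 payoff=0.0000 vs cont=4.1906 → 4.1906 [wait]  ⇒ S*(2)=107.8886
t_1: node(1,0) S=123.8705 payoff=26.2995 vs cont=28.9293 → 28.9293 [wait]  node(1,1) S=163.2876 payoff=0.0000 vs cont=10.3316 → 10.3316 [wait]  ⇒ S*(1)=-
t_0: node(0,0) S=142.2200 payoff=7.9500 vs cont=19.0754 → 19.0754 [wait]  ⇒ S*(0)=-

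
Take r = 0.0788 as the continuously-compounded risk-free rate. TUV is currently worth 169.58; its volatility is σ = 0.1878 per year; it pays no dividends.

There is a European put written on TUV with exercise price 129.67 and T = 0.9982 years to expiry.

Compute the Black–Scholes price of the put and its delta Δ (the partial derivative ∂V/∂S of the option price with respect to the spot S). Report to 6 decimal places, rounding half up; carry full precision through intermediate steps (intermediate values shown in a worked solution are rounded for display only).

σ√T = 0.1878·√0.9982 = 0.187631
d₁ = (ln(S/K) + (r+σ²/2)T) / (σ√T) = (ln(169.58/129.67) + (0.0788+0.1878²/2)·0.9982) / 0.187631 = (0.268332 + 0.096261) / 0.187631 = 1.943139
d₂ = d₁ − σ√T = 1.943139 − 0.187631 = 1.755508
e^{−rT} = 0.924356
N(−d₁) = 0.026000,  N(−d₂) = 0.039586
Put price V = K·e^{−rT}·N(−d₂) − S·N(−d₁) = 4.744856 − 4.409029 = 0.335826
Δ = −N(−d₁) = -0.026000

price = 0.335826
Δ = -0.026000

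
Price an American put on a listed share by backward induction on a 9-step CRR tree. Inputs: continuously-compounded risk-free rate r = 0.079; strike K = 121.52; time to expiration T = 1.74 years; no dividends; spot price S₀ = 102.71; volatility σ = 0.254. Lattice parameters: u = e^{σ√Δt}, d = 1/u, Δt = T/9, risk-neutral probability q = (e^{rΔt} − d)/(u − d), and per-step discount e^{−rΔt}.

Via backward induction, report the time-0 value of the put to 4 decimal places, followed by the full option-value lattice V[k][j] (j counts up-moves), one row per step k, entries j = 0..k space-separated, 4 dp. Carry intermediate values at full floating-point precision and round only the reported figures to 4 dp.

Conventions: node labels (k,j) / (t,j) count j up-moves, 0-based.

Δt=0.19333  u=1.11816  d=0.89433  q=0.54087  discount=0.98484
step 9 (expiry): payoffs max(K−S,0) = 83.9291 74.5209 62.7581 48.0512 29.6636 6.6740 0.0000 0.0000 0.0000 0.0000
k=8: (k=8,j=0): S=42.0326, K−S=79.4874, hold=77.6455 ⇒ V=79.4874 exercise | (k=8,j=1): S=52.5524, K−S=68.9676, hold=67.1256 ⇒ V=68.9676 exercise | (k=8,j=2): S=65.7052, K−S=55.8148, hold=53.9729 ⇒ V=55.8148 exercise | (k=8,j=3): S=82.1497, K−S=39.3703, hold=37.5284 ⇒ V=39.3703 exercise | (k=8,j=4): S=102.7100, K−S=18.8100, hold=16.9681 ⇒ V=18.8100 exercise | (k=8,j=5): S=128.4161, K−S=0.0000, hold=3.0178 ⇒ V=3.0178 continue | (k=8,j=6): S=160.5558, K−S=0.0000, hold=0.0000 ⇒ V=0.0000 continue | (k=8,j=7): S=200.7394, K−S=0.0000, hold=0.0000 ⇒ V=0.0000 continue | (k=8,j=8): S=250.9801, K−S=0.0000, hold=0.0000 ⇒ V=0.0000 continue
k=7: (k=7,j=0): S=46.9991, K−S=74.5209, hold=72.6790 ⇒ V=74.5209 exercise | (k=7,j=1): S=58.7619, K−S=62.7581, hold=60.9161 ⇒ V=62.7581 exercise | (k=7,j=2): S=73.4688, K−S=48.0512, hold=46.2093 ⇒ V=48.0512 exercise | (k=7,j=3): S=91.8564, K−S=29.6636, hold=27.8217 ⇒ V=29.6636 exercise | (k=7,j=4): S=114.8460, K−S=6.6740, hold=10.1128 ⇒ V=10.1128 continue | (k=7,j=5): S=143.5895, K−S=0.0000, hold=1.3646 ⇒ V=1.3646 continue | (k=7,j=6): S=179.5268, K−S=0.0000, hold=0.0000 ⇒ V=0.0000 continue | (k=7,j=7): S=224.4584, K−S=0.0000, hold=0.0000 ⇒ V=0.0000 continue
k=6: (k=6,j=0): S=52.5524, K−S=68.9676, hold=67.1256 ⇒ V=68.9676 exercise | (k=6,j=1): S=65.7052, K−S=55.8148, hold=53.9729 ⇒ V=55.8148 exercise | (k=6,j=2): S=82.1497, K−S=39.3703, hold=37.5284 ⇒ V=39.3703 exercise | (k=6,j=3): S=102.7100, K−S=18.8100, hold=18.7999 ⇒ V=18.8100 exercise | (k=6,j=4): S=128.4161, K−S=0.0000, hold=5.2996 ⇒ V=5.2996 continue | (k=6,j=5): S=160.5558, K−S=0.0000, hold=0.6170 ⇒ V=0.6170 continue | (k=6,j=6): S=200.7394, K−S=0.0000, hold=0.0000 ⇒ V=0.0000 continue
k=5: (k=5,j=0): S=58.7619, K−S=62.7581, hold=60.9161 ⇒ V=62.7581 exercise | (k=5,j=1): S=73.4688, K−S=48.0512, hold=46.2093 ⇒ V=48.0512 exercise | (k=5,j=2): S=91.8564, K−S=29.6636, hold=27.8217 ⇒ V=29.6636 exercise | (k=5,j=3): S=114.8460, K−S=6.6740, hold=11.3283 ⇒ V=11.3283 continue | (k=5,j=4): S=143.5895, K−S=0.0000, hold=2.7250 ⇒ V=2.7250 continue | (k=5,j=5): S=179.5268, K−S=0.0000, hold=0.2790 ⇒ V=0.2790 continue
k=4: (k=4,j=0): S=65.7052, K−S=55.8148, hold=53.9729 ⇒ V=55.8148 exercise | (k=4,j=1): S=82.1497, K−S=39.3703, hold=37.5284 ⇒ V=39.3703 exercise | (k=4,j=2): S=102.7100, K−S=18.8100, hold=19.4473 ⇒ V=19.4473 continue | (k=4,j=3): S=128.4161, K−S=0.0000, hold=6.5739 ⇒ V=6.5739 continue | (k=4,j=4): S=160.5558, K−S=0.0000, hold=1.3808 ⇒ V=1.3808 continue
k=3: (k=3,j=0): S=73.4688, K−S=48.0512, hold=46.2093 ⇒ V=48.0512 exercise | (k=3,j=1): S=91.8564, K−S=29.6636, hold=28.1612 ⇒ V=29.6636 exercise | (k=3,j=2): S=114.8460, K−S=6.6740, hold=12.2953 ⇒ V=12.2953 continue | (k=3,j=3): S=143.5895, K−S=0.0000, hold=3.7080 ⇒ V=3.7080 continue
k=2: (k=2,j=0): S=82.1497, K−S=39.3703, hold=37.5284 ⇒ V=39.3703 exercise | (k=2,j=1): S=102.7100, K−S=18.8100, hold=19.9624 ⇒ V=19.9624 continue | (k=2,j=2): S=128.4161, K−S=0.0000, hold=7.5347 ⇒ V=7.5347 continue
k=1: (k=1,j=0): S=91.8564, K−S=29.6636, hold=28.4355 ⇒ V=29.6636 exercise | (k=1,j=1): S=114.8460, K−S=6.6740, hold=13.0400 ⇒ V=13.0400 continue
k=0: (k=0,j=0): S=102.7100, K−S=18.8100, hold=20.3591 ⇒ V=20.3591 continue

price = 20.3591
tree:
20.3591
29.6636 13.0400
39.3703 19.9624 7.5347
48.0512 29.6636 12.2953 3.7080
55.8148 39.3703 19.4473 6.5739 1.3808
62.7581 48.0512 29.6636 11.3283 2.7250 0.2790
68.9676 55.8148 39.3703 18.8100 5.2996 0.6170 0.0000
74.5209 62.7581 48.0512 29.6636 10.1128 1.3646 0.0000 0.0000
79.4874 68.9676 55.8148 39.3703 18.8100 3.0178 0.0000 0.0000 0.0000
83.9291 74.5209 62.7581 48.0512 29.6636 6.6740 0.0000 0.0000 0.0000 0.0000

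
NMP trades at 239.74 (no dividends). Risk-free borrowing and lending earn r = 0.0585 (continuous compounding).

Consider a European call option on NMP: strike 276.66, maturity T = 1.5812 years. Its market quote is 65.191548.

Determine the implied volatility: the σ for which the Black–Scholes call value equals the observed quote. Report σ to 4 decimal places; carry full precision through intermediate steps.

At σ = 0.5909 the Black–Scholes value reproduces the quote:
σ√T = 0.5909·√1.5812 = 0.743032
d₁ = (ln(S/K) + (r+σ²/2)T) / (σ√T) = (ln(239.74/276.66) + (0.0585+0.5909²/2)·1.5812) / 0.743032 = (-0.143234 + 0.368548) / 0.743032 = 0.303236
d₂ = d₁ − σ√T = 0.303236 − 0.743032 = -0.439796
e^{−rT} = 0.911649
N(d₁) = 0.619145,  N(d₂) = 0.330043
V = S·N(d₁) − K·e^{−rT}·N(d₂) = 148.433823 − 83.242275 = 65.191548 (equal to the quote); since ∂V/∂σ > 0 for all σ, the implied volatility is unique

sigma = 0.5909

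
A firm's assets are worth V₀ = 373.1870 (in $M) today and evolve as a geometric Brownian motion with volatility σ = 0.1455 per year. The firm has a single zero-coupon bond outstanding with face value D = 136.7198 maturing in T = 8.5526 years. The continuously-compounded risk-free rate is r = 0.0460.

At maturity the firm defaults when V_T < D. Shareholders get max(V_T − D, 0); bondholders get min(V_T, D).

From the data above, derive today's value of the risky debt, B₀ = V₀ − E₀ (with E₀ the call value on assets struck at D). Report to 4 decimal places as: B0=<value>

Apply the equity-as-call identities (strike 136.7198, horizon 8.5526 years):
d₁ = [ln(V₀/D) + (r + σ²/2)T] / (σ√T)
   = [ln(373.1870/136.7198) + (0.0460 + 0.5·0.1455²)·8.5526] / (0.1455·√8.5526)
   = [1.004146 + 0.483950] / 0.425512 = 3.497187
d₂ = d₁ − σ√T = 3.497187 − 0.425512 = 3.071675
N(d₁) = 0.999765,  N(d₂) = 0.998936,  e^(−rT) = 0.674746
E₀ = V₀·N(d₁) − D·e^(−rT)·N(d₂)
   = 373.1870·0.999765 − 136.7198·0.674746·0.998936 = 280.946370
B₀ = V₀ − E₀ = 373.1870 − 280.946370 = 92.240630

B0=92.2406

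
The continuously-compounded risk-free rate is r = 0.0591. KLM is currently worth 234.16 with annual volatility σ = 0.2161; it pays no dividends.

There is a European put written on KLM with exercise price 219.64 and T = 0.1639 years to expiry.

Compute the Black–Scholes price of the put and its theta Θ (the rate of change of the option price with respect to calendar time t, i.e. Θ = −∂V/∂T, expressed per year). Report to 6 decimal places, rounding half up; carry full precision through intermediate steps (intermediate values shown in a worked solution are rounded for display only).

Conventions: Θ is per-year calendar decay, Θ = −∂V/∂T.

σ√T = 0.2161·√0.1639 = 0.087487
d₁ = (ln(S/K) + (r+σ²/2)T) / (σ√T) = (ln(234.16/219.64) + (0.0591+0.2161²/2)·0.1639) / 0.087487 = (0.064015 + 0.013513) / 0.087487 = 0.886168
d₂ = d₁ − σ√T = 0.886168 − 0.087487 = 0.798681
e^{−rT} = 0.990360
N(−d₁) = 0.187764,  N(−d₂) = 0.212238
Put price V = K·e^{−rT}·N(−d₂) − S·N(−d₁) = 46.166547 − 43.966715 = 2.199832
φ(d₁) = (1/√(2π))·e^{−d₁²/2} = 0.269393
Θ = −S·φ(d₁)·σ/(2√T) + r·K·e^{−rT}·N(−d₂) = −16.835801 + 2.728443 = -14.107358

price = 2.199832
Θ = -14.107358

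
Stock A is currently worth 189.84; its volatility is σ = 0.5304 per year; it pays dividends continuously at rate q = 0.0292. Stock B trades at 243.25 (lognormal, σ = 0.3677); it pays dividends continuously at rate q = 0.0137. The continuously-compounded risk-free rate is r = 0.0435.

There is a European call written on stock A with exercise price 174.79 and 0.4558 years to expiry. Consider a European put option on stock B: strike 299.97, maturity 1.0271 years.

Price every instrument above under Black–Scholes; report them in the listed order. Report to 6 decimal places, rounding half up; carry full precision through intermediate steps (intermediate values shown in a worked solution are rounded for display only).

price(stock A call K=174.79) = 34.246201
price(stock B put K=299.97) = 66.772969

[stock A call K=174.79]
σ√T = 0.5304·√0.4558 = 0.358089
d₁ = (ln(S/K) + (r−q+σ²/2)T) / (σ√T) = (ln(189.84/174.79) + (0.0435−0.0292+0.5304²/2)·0.4558) / 0.358089 = (0.082596 + 0.070632) / 0.358089 = 0.427905
d₂ = d₁ − σ√T = 0.427905 − 0.358089 = 0.069817
e^{−rT} = 0.980368
e^{−qT} = 0.986779
N(d₁) = 0.665640,  N(d₂) = 0.527830
price = S·e^{−qT}·N(d₁) − K·e^{−rT}·N(d₂) = 124.694395 − 90.448194 = 34.246201
[stock B put K=299.97]
σ√T = 0.3677·√1.0271 = 0.372649
d₁ = (ln(S/K) + (r−q+σ²/2)T) / (σ√T) = (ln(243.25/299.97) + (0.0435−0.0137+0.3677²/2)·1.0271) / 0.372649 = (-0.209593 + 0.100041) / 0.372649 = -0.293980
d₂ = d₁ − σ√T = -0.293980 − 0.372649 = -0.666629
e^{−rT} = 0.956305
e^{−qT} = 0.986027
N(−d₁) = 0.615614,  N(−d₂) = 0.747496
price = K·e^{−rT}·N(−d₂) − S·e^{−qT}·N(−d₁) = 214.428581 − 147.655612 = 66.772969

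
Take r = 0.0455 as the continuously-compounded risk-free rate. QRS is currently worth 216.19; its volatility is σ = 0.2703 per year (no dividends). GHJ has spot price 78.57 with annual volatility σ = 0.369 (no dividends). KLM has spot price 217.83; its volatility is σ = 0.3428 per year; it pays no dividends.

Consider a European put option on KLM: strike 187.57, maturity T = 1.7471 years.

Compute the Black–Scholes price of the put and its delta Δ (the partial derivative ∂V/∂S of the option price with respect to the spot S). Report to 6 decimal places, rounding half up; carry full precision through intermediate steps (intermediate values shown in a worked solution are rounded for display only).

price = 17.035651
Δ = -0.232061

σ√T = 0.3428·√1.7471 = 0.453106
d₁ = (ln(S/K) + (r+σ²/2)T) / (σ√T) = (ln(217.83/187.57) + (0.0455+0.3428²/2)·1.7471) / 0.453106 = (0.149563 + 0.182146) / 0.453106 = 0.732077
d₂ = d₁ − σ√T = 0.732077 − 0.453106 = 0.278971
e^{−rT} = 0.923584
N(−d₁) = 0.232061,  N(−d₂) = 0.390134
Put price V = K·e^{−rT}·N(−d₂) − S·N(−d₁) = 67.585458 − 50.549807 = 17.035651
Δ = −N(−d₁) = -0.232061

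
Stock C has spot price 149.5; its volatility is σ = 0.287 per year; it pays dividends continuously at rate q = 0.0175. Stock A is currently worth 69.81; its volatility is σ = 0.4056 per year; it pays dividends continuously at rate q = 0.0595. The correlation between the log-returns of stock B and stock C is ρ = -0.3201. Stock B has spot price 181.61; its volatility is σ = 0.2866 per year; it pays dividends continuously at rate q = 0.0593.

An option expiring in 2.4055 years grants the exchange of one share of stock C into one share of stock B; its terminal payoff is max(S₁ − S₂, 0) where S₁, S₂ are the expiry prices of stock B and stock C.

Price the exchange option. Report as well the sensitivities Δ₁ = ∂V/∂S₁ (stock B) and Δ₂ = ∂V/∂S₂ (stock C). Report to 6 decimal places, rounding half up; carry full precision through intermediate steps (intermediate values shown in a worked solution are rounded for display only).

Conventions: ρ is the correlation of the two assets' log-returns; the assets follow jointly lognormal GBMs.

exchange price = 49.849463
Δ1 = 0.596928
Δ2 = -0.391696

σ_eff = √(σ₁² + σ₂² − 2ρσ₁σ₂) = √(0.2866² + 0.287² − 2·-0.3201·0.2866·0.287) = 0.466013
d₁ = (ln(S₁/S₂) + (q₂ − q₁ + σ_eff²/2)T) / (σ_eff√T) = (ln(181.61/149.5) + (0.0175 − 0.0593 + 0.108584)·2.4055) / 0.722770 = 0.491461
d₂ = d₁ − σ_eff√T = 0.491461 − 0.722770 = -0.231309
N(d₁) = 0.688450,  N(d₂) = 0.408537
V = S₁·e^{−q₁T}·N(d₁) − S₂·e^{−q₂T}·N(d₂) = 108.408086 − 58.558623 = 49.849463
Key observation: the rate r is irrelevant here: denominating values in stock C turns the exchange into a ratio option on S₁/S₂, and discounting at r drops out.
Δ₁ = e^{−q₁T}·N(d₁) = 0.596928;  Δ₂ = −e^{−q₂T}·N(d₂) = -0.391696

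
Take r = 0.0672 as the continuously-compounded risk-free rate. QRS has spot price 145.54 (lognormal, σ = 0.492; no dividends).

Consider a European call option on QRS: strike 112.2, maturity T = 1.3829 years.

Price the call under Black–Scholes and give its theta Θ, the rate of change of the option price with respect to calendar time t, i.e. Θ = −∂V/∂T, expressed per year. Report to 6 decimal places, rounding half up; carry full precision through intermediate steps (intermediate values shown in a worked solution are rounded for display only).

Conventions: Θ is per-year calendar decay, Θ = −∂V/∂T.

σ√T = 0.492·√1.3829 = 0.578576
d₁ = (ln(S/K) + (r+σ²/2)T) / (σ√T) = (ln(145.54/112.2) + (0.0672+0.492²/2)·1.3829) / 0.578576 = (0.260168 + 0.260306) / 0.578576 = 0.899577
d₂ = d₁ − σ√T = 0.899577 − 0.578576 = 0.321001
e^{−rT} = 0.911256
N(d₁) = 0.815827,  N(d₂) = 0.625895
Call price V = S·N(d₁) − K·e^{−rT}·N(d₂) = 118.735522 − 63.993400 = 54.742122
φ(d₁) = (1/√(2π))·e^{−d₁²/2} = 0.266186
Θ = −S·φ(d₁)·σ/(2√T) − r·K·e^{−rT}·N(d₂) = −8.104160 − 4.300356 = -12.404517

price = 54.742122
Θ = -12.404517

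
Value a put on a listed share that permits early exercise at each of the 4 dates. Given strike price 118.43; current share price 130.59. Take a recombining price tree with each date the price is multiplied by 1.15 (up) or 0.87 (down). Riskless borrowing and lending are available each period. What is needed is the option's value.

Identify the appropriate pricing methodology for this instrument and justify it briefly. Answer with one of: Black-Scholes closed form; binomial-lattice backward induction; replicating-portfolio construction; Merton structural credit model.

framework: binomial-lattice backward induction

Key observation: the exercise right at every one of the 4 steps is what matters: each node needs max(118.43 − S, continuation), which only the stepwise tree valuation starting from spot 130.59 delivers.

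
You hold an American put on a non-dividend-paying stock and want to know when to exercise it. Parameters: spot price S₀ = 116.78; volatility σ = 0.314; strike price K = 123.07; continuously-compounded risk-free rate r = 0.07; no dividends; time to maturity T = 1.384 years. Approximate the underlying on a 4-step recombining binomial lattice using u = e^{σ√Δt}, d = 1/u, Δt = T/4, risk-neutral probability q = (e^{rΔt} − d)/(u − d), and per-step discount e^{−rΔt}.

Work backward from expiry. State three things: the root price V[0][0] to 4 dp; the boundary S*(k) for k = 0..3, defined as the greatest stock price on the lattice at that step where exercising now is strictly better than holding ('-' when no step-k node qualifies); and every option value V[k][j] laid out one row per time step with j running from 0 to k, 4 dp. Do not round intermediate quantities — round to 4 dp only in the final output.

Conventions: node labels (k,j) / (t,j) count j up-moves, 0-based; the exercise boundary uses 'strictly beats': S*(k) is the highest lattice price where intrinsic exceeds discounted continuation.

Δt=0.34600, u=1.20286, d=0.83135, q=0.51995, disc=e^(-rΔt)=0.97607
k=4 terminal: V=max(K-S,0) → 67.2858 42.3577 6.2900 0.0000 0.0000
k=3: j=0 S=67.1005 intr=55.9695 cont=53.0246 V=55.9695[EX]; j=1 S=97.0854 intr=25.9846 cont=23.0396 V=25.9846[EX]; j=2 S=140.4698 intr=0.0000 cont=2.9473 V=2.9473[hold]; j=3 S=203.2411 intr=0.0000 cont=0.0000 V=0.0000[hold]  S*(3)=97.0854
k=2: j=0 S=80.7123 intr=42.3577 cont=39.4127 V=42.3577[EX]; j=1 S=116.7800 intr=6.2900 cont=13.6713 V=13.6713[hold]; j=2 S=168.9652 intr=0.0000 cont=1.3810 V=1.3810[hold]  S*(2)=80.7123
k=1: j=0 S=97.0854 intr=25.9846 cont=26.7856 V=26.7856[hold]; j=1 S=140.4698 intr=0.0000 cont=7.1068 V=7.1068[hold]  S*(1)=-
k=0: j=0 S=116.7800 intr=6.2900 cont=16.1576 V=16.1576[hold]  S*(0)=-

price = 16.1576
boundary = - - 80.7123 97.0854
tree:
16.1576
26.7856 7.1068
42.3577 13.6713 1.3810
55.9695 25.9846 2.9473 0.0000
67.2858 42.3577 6.2900 0.0000 0.0000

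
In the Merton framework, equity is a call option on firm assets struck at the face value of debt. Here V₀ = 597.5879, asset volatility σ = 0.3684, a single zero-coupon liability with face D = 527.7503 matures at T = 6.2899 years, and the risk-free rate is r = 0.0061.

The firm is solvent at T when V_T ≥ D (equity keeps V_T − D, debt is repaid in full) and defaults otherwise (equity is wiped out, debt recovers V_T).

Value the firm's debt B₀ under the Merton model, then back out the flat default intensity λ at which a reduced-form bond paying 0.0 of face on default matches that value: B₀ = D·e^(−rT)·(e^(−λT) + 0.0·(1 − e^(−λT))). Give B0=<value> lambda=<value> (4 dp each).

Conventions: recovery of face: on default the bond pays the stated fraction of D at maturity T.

B0=353.1978 lambda=0.0577

With assets at 597.5879 and a single debt payment of 527.7503 at 6.2899 years:
d₁ = [ln(V₀/D) + (r + σ²/2)T] / (σ√T)
   = [ln(597.5879/527.7503) + (0.0061 + 0.5·0.3684²)·6.2899] / (0.3684·√6.2899)
   = [0.124278 + 0.465196] / 0.923935 = 0.638004
d₂ = d₁ − σ√T = 0.638004 − 0.923935 = -0.285931
N(d₁) = 0.738265,  N(d₂) = 0.387466,  e^(−rT) = 0.962358
E₀ = V₀·N(d₁) − D·e^(−rT)·N(d₂)
   = 597.5879·0.738265 − 527.7503·0.962358·0.387466 = 244.390067
B₀ = V₀ − E₀ = 597.5879 − 244.390067 = 353.197833
e^(−λT) = (B₀·e^(rT)/D − 0)/(1 − 0) = (353.1978·1.039114/527.7503 − 0)/1 = 0.69542881
λ = −ln(0.69542881)/6.2899 = 0.057748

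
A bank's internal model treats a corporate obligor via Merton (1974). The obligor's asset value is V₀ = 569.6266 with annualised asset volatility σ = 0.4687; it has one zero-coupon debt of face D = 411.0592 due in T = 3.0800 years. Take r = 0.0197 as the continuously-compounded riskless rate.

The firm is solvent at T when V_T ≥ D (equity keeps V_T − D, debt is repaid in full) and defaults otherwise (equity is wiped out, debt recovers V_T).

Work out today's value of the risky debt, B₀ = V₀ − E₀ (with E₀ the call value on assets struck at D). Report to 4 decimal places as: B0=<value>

Apply the equity-as-call identities (strike 411.0592, horizon 3.0800 years):
d₁ = [ln(V₀/D) + (r + σ²/2)T] / (σ√T)
   = [ln(569.6266/411.0592) + (0.0197 + 0.5·0.4687²)·3.0800] / (0.4687·√3.0800)
   = [0.326244 + 0.398983] / 0.822565 = 0.881665
d₂ = d₁ − σ√T = 0.881665 − 0.822565 = 0.059099
N(d₁) = 0.811021,  N(d₂) = 0.523564,  e^(−rT) = 0.941128
E₀ = V₀·N(d₁) − D·e^(−rT)·N(d₂)
   = 569.6266·0.811021 − 411.0592·0.941128·0.523564 = 259.433611
B₀ = V₀ − E₀ = 569.6266 − 259.433611 = 310.192989

B0=310.1930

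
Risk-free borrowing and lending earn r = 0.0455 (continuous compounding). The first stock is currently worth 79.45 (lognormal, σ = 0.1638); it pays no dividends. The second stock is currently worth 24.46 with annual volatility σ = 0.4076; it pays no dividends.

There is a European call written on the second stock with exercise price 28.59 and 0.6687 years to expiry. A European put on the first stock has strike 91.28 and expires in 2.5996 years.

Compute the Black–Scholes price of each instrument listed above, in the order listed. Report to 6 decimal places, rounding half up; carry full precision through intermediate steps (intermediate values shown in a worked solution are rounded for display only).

[the second stock call K=28.59]
σ√T = 0.4076·√0.6687 = 0.333311
d₁ = (ln(S/K) + (r+σ²/2)T) / (σ√T) = (ln(24.46/28.59) + (0.0455+0.4076²/2)·0.6687) / 0.333311 = (-0.156018 + 0.085974) / 0.333311 = -0.210146
d₂ = d₁ − σ√T = -0.210146 − 0.333311 = -0.543457
e^{−rT} = 0.970032
N(d₁) = 0.416777,  N(d₂) = 0.293408
price = S·N(d₁) − K·e^{−rT}·N(d₂) = 10.194366 − 8.137141 = 2.057225
[the first stock put K=91.28]
σ√T = 0.1638·√2.5996 = 0.264099
d₁ = (ln(S/K) + (r+σ²/2)T) / (σ√T) = (ln(79.45/91.28) + (0.0455+0.1638²/2)·2.5996) / 0.264099 = (-0.138804 + 0.153156) / 0.264099 = 0.054344
d₂ = d₁ − σ√T = 0.054344 − 0.264099 = -0.209755
e^{−rT} = 0.888446
N(−d₁) = 0.478331,  N(−d₂) = 0.583071
price = K·e^{−rT}·N(−d₂) − S·N(−d₁) = 47.285468 − 38.003364 = 9.282104

price(the second stock call K=28.59) = 2.057225
price(the first stock put K=91.28) = 9.282104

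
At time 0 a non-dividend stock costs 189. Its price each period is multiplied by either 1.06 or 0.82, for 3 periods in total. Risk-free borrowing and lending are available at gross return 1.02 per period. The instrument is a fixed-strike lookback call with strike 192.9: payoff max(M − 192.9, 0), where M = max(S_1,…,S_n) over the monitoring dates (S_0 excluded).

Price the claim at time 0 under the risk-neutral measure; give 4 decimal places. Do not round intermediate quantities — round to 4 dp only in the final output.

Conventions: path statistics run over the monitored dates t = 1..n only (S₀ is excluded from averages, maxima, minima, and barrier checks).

Risk-neutral up-probability p* = (R−d)/(u−d) = (1.02−0.82)/(1.06−0.82) = 0.8333; the claim prices as the p*-weighted sum of path payoffs discounted by R^3.
Enumerate all 2^3 = 8 price paths (U = up ×1.06, D = down ×0.82); each path with k up-moves has probability p*^k·(1−p*)^(3−k).
DDD: M=154.9800, payoff=0.0000, prob=0.004630
UDD: M=200.3400, payoff=7.4400, prob=0.023148
DUD: M=164.2788, payoff=0.0000, prob=0.023148
UUD: M=212.3604, payoff=19.4604, prob=0.115741
DDU: M=154.9800, payoff=0.0000, prob=0.023148
UDU: M=200.3400, payoff=7.4400, prob=0.115741
DUU: M=174.1355, payoff=0.0000, prob=0.115741
UUU: M=225.1020, payoff=32.2020, prob=0.578704
Price = Σ prob·payoff / R^3 = 21.921125 / 1.061208 = 20.6568

price = 20.6568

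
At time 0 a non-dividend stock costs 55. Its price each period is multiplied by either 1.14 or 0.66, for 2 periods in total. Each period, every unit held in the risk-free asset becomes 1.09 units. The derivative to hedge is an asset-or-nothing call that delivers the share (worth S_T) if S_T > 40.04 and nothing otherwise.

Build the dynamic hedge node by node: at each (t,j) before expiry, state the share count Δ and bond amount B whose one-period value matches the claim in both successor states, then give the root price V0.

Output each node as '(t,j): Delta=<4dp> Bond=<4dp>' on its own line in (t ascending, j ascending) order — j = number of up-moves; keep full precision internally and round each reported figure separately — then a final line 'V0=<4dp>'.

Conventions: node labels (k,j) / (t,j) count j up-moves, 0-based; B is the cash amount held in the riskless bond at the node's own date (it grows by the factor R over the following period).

The replicating-portfolio and risk-neutral prices coincide; use p* = (1.09−0.66)/(1.14−0.66) = 0.8958 for the latter.
Expiry values: V(2,0)=0.0000, V(2,1)=41.3820, V(2,2)=71.4780
Node (1,0) S=36.3000: V=(p*·41.3820+(1−p*)·0.0000)/1.09=34.0104; Δ=(41.3820−0.0000)/(41.3820−23.9580)=2.3750; B=V−Δ·S=-52.2021
Node (1,1) S=62.7000: V=(p*·71.4780+(1−p*)·41.3820)/1.09=62.7000; Δ=(71.4780−41.3820)/(71.4780−41.3820)=1.0000; B=V−Δ·S=0.0000
Node (0,0) S=55.0000: V=(p*·62.7000+(1−p*)·34.0104)/1.09=54.7812; Δ=(62.7000−34.0104)/(62.7000−36.3000)=1.0867; B=V−Δ·S=-4.9887
Check: Δ(0,0)·S0 + B(0,0) = 54.7812 = V0.

(0,0): Delta=1.0867 Bond=-4.9887
(1,0): Delta=2.3750 Bond=-52.2021
(1,1): Delta=1.0000 Bond=0.0000
V0=54.7812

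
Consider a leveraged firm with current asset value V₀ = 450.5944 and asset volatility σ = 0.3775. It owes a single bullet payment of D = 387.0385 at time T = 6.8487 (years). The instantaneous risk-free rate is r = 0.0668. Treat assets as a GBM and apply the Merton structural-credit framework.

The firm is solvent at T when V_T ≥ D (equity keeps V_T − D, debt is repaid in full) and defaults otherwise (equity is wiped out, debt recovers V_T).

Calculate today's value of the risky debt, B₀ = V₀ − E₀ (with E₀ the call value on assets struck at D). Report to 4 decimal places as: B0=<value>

B0=194.5264

Equity is a call on the firm's assets struck at D = 387.0385:
d₁ = [ln(V₀/D) + (r + σ²/2)T] / (σ√T)
   = [ln(450.5944/387.0385) + (0.0668 + 0.5·0.3775²)·6.8487] / (0.3775·√6.8487)
   = [0.152043 + 0.945484] / 0.987918 = 1.110950
d₂ = d₁ − σ√T = 1.110950 − 0.987918 = 0.123032
N(d₁) = 0.866705,  N(d₂) = 0.548959,  e^(−rT) = 0.632868
E₀ = V₀·N(d₁) − D·e^(−rT)·N(d₂)
   = 450.5944·0.866705 − 387.0385·0.632868·0.548959 = 256.068046
B₀ = V₀ − E₀ = 450.5944 − 256.068046 = 194.526354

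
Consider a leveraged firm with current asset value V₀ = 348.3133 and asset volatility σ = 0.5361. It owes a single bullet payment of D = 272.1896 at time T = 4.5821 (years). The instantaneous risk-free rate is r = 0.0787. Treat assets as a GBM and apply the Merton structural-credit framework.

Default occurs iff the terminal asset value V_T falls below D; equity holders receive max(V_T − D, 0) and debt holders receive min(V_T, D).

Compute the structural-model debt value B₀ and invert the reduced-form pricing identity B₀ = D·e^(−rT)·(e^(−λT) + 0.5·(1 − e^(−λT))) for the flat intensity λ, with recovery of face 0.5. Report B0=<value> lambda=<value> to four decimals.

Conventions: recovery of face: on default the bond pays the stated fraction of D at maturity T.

B0=138.5459 lambda=0.1695

Equity is a call on the firm's assets struck at D = 272.1896:
d₁ = [ln(V₀/D) + (r + σ²/2)T] / (σ√T)
   = [ln(348.3133/272.1896) + (0.0787 + 0.5·0.5361²)·4.5821] / (0.5361·√4.5821)
   = [0.246603 + 1.019066] / 1.147567 = 1.102916
d₂ = d₁ − σ√T = 1.102916 − 1.147567 = -0.044651
N(d₁) = 0.864968,  N(d₂) = 0.482193,  e^(−rT) = 0.697250
E₀ = V₀·N(d₁) − D·e^(−rT)·N(d₂)
   = 348.3133·0.864968 − 272.1896·0.697250·0.482193 = 209.767366
B₀ = V₀ − E₀ = 348.3133 − 209.767366 = 138.545934
e^(−λT) = (B₀·e^(rT)/D − 0.5)/(1 − 0.5) = (138.5459·1.434206/272.1896 − 0.5)/0.5 = 0.46003622
λ = −ln(0.46003622)/4.5821 = 0.169453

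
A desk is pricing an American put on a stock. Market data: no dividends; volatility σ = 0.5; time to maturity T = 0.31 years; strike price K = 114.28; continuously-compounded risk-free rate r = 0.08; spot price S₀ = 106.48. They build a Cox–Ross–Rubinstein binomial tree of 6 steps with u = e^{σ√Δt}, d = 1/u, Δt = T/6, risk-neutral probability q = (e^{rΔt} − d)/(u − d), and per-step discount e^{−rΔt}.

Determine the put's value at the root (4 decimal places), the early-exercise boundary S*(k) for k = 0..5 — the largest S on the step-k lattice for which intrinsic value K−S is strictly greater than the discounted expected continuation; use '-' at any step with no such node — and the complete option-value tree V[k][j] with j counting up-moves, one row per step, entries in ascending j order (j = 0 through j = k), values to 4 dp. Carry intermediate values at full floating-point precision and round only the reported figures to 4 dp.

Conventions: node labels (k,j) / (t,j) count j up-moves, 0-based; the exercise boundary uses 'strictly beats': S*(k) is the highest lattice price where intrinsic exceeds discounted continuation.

params: Δt=0.05167 u=1.12036 d=0.89257 q=0.48980 e^(-rΔt)=0.99588
t_6 payoffs: 60.4383 46.6974 29.4496 7.8000 0.0000 0.0000 0.0000
t_5: node(5,0) S=60.3222 payoff=53.9578 vs cont=53.4865 → 53.9578 [stop]  node(5,1) S=75.7170 payoff=38.5630 vs cont=38.0916 → 38.5630 [stop]  node(5,2) S=95.0407 payoff=19.2393 vs cont=18.7679 → 19.2393 [stop]  node(5,3) S=119.2961 payoff=0.0000 vs cont=3.9631 → 3.9631 [wait]  node(5,4) S=149.7417 payoff=0.0000 vs cont=0.0000 → 0.0000 [wait]  node(5,5) S=187.9573 payoff=0.0000 vs cont=0.0000 → 0.0000 [wait]  ⇒ S*(5)=95.0407
t_4: node(4,0) S=67.5826 payoff=46.6974 vs cont=46.2260 → 46.6974 [stop]  node(4,1) S=84.8304 payoff=29.4496 vs cont=28.9782 → 29.4496 [stop]  node(4,2) S=106.4800 payoff=7.8000 vs cont=11.7085 → 11.7085 [wait]  node(4,3) S=133.6548 payoff=0.0000 vs cont=2.0137 → 2.0137 [wait]  node(4,4) S=167.7648 payoff=0.0000 vs cont=0.0000 → 0.0000 [wait]  ⇒ S*(4)=84.8304
t_3: node(3,0) S=75.7170 payoff=38.5630 vs cont=38.0916 → 38.5630 [stop]  node(3,1) S=95.0407 payoff=19.2393 vs cont=20.6744 → 20.6744 [wait]  node(3,2) S=119.2961 payoff=0.0000 vs cont=6.9313 → 6.9313 [wait]  node(3,3) S=149.7417 payoff=0.0000 vs cont=1.0231 → 1.0231 [wait]  ⇒ S*(3)=75.7170
t_2: node(2,0) S=84.8304 payoff=29.4496 vs cont=29.6782 → 29.6782 [wait]  node(2,1) S=106.4800 payoff=7.8000 vs cont=13.8855 → 13.8855 [wait]  node(2,2) S=133.6548 payoff=0.0000 vs cont=4.0208 → 4.0208 [wait]  ⇒ S*(2)=-
t_1: node(1,0) S=95.0407 payoff=19.2393 vs cont=21.8524 → 21.8524 [wait]  node(1,1) S=119.2961 payoff=0.0000 vs cont=9.0164 → 9.0164 [wait]  ⇒ S*(1)=-
t_0: node(0,0) S=106.4800 payoff=7.8000 vs cont=15.5011 → 15.5011 [wait]  ⇒ S*(0)=-

price = 15.5011
boundary = - - - 75.7170 84.8304 95.0407
tree:
15.5011
21.8524 9.0164
29.6782 13.8855 4.0208
38.5630 20.6744 6.9313 1.0231
46.6974 29.4496 11.7085 2.0137 0.0000
53.9578 38.5630 19.2393 3.9631 0.0000 0.0000
60.4383 46.6974 29.4496 7.8000 0.0000 0.0000 0.0000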